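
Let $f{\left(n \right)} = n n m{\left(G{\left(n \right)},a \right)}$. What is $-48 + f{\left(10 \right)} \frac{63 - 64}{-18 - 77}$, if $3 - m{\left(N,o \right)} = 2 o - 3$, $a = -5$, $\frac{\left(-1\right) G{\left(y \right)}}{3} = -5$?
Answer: $- \frac{592}{19} \approx -31.158$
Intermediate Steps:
$G{\left(y \right)} = 15$ ($G{\left(y \right)} = \left(-3\right) \left(-5\right) = 15$)
$m{\left(N,o \right)} = 6 - 2 o$ ($m{\left(N,o \right)} = 3 - \left(2 o - 3\right) = 3 - \left(-3 + 2 o\right) = 6 - 2 o$)
$f{\left(n \right)} = 16 n^{2}$ ($f{\left(n \right)} = n n \left(6 - -10\right) = n^{2} \left(6 + 10\right) = n^{2} \cdot 16 = 16 n^{2}$)
$-48 + f{\left(10 \right)} \frac{63 - 64}{-18 - 77} = -48 + 16 \cdot 10^{2} \frac{63 - 64}{-18 - 77} = -48 + 16 \cdot 100 \left(- \frac{1}{-95}\right) = -48 + 1600 \left(\left(-1\right) \left(- \frac{1}{95}\right)\right) = -48 + 1600 \cdot \frac{1}{95} = -48 + \frac{320}{19} = - \frac{592}{19}$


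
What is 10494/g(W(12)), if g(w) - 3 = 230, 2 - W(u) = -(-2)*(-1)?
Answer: 10494/233 ≈ 45.039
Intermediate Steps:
W(u) = 4 (W(u) = 2 - (-2)*(-1*(-1)) = 2 - (-2) = 2 - 1*(-2) = 2 + 2 = 4)
g(w) = 233 (g(w) = 3 + 230 = 233)
10494/g(W(12)) = 10494/233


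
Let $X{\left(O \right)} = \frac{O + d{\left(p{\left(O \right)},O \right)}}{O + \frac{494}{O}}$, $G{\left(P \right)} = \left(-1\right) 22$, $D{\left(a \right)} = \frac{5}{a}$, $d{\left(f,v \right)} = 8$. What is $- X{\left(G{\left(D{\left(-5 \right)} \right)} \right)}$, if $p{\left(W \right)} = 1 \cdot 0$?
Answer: $- \frac{154}{489} \approx -0.31493$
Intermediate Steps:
$p{\left(W \right)} = 0$
$G{\left(P \right)} = -22$
$X{\left(O \right)} = \frac{8 + O}{O + \frac{494}{O}}$ ($X{\left(O \right)} = \frac{O + 8}{O + \frac{494}{O}} = \frac{8 + O}{O + \frac{494}{O}}$)
$- X{\left(G{\left(D{\left(-5 \right)} \right)} \right)} = - \frac{\left(-22\right) \left(8 - 22\right)}{494 + \left(-22\right)^{2}} = - \frac{\left(-22\right) \left(-14\right)}{494 + 484} = - \frac{\left(-22\right) \left(-14\right)}{978} = \left(-1\right) \frac{154}{489} = - \frac{154}{489}$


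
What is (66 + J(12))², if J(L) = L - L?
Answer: 4356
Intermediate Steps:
J(L) = 0
(66 + J(12))² = (66 + 0)² = 66² = 4356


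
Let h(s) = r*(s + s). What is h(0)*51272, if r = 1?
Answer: 0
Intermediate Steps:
h(s) = 2*s (h(s) = 1*(s + s) = 1*(2*s) = 2*s)
h(0)*51272 = (2*0)*51272 = 0*51272 = 0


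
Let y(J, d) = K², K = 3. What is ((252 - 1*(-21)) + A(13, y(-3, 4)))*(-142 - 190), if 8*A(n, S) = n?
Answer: -182351/2 ≈ -91176.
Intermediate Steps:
y(J, d) = 9 (y(J, d) = 3² = 9)
A(n, S) = n/8
((252 - 1*(-21)) + A(13, y(-3, 4)))*(-142 - 190) = ((252 - 1*(-21)) + (⅛)*13)*(-142 - 190) = ((252 + 21) + 13/8)*(-332) = (273 + 13/8)*(-332) = (2197/8)*(-332) = -182351/2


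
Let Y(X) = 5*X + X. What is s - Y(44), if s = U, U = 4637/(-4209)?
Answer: -1115813/4209 ≈ -265.10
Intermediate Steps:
Y(X) = 6*X
U = -4637/4209 (U = 4637*(-1/4209) = -4637/4209 ≈ -1.1017)
s = -4637/4209 ≈ -1.1017
s - Y(44) = -4637/4209 - 6*44 = -4637/4209 - 1*264 = -4637/4209 - 264 = -1115813/4209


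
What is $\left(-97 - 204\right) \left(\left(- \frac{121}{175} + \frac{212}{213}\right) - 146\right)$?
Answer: $\frac{233525389}{5325} \approx 43855.0$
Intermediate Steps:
$\left(-97 - 204\right) \left(\left(- \frac{121}{175} + \frac{212}{213}\right) - 146\right) = \left(-97 - 204\right) \left(\left(\left(-121\right) \frac{1}{175} + 212 \cdot \frac{1}{213}\right) - 146\right) = - 301 \left(\left(- \frac{121}{175} + \frac{212}{213}\right) - 146\right) = - 301 \left(\frac{11327}{37275} - 146\right) = \left(-301\right) \left(- \frac{5430823}{37275}\right) = \frac{233525389}{5325}$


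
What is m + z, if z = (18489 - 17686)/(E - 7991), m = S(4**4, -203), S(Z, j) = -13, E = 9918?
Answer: -24248/1927 ≈ -12.583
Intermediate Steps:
m = -13
z = 803/1927 (z = (18489 - 17686)/(9918 - 7991) = 803/1927 ≈ 0.41671)
m + z = -13 + 803/1927 = -24248/1927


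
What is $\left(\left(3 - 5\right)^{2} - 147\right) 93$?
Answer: $-13299$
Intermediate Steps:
$\left(\left(3 - 5\right)^{2} - 147\right) 93 = \left(\left(-2\right)^{2} - 147\right) 93 = \left(4 - 147\right) 93 = \left(-143\right) 93 = -13299$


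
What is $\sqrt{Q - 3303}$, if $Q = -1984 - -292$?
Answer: $3 i \sqrt{555} \approx 70.675 i$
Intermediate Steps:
$Q = -1692$ ($Q = -1984 + 292 = -1692$)
$\sqrt{Q - 3303} = \sqrt{-1692 - 3303} = \sqrt{-4995} = 3 i \sqrt{555}$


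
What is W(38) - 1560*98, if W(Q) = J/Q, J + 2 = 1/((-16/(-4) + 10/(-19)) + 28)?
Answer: -3474046297/22724 ≈ -1.5288e+5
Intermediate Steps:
J = -1177/598 (J = -2 + 1/((-16/(-4) + 10/(-19)) + 28) = -2 + 1/((-16*(-¼) + 10*(-1/19)) + 28) = -2 + 1/((4 - 10/19) + 28) = -2 + 1/(66/19 + 28) = -2 + 1/(598/19) = -2 + 19/598 = -1177/598 ≈ -1.9682)
W(Q) = -1177/(598*Q)
W(38) - 1560*98 = -1177/598/38 - 1560*98 = -1177/598*1/38 - 152880 = -1177/22724 - 152880 = -3474046297/22724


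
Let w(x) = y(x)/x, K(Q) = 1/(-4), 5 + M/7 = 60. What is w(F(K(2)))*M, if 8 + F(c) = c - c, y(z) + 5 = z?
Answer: 5005/8 ≈ 625.63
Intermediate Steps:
M = 385 (M = -35 + 7*60 = -35 + 420 = 385)
y(z) = -5 + z
K(Q) = -¼
F(c) = -8 (F(c) = -8 + (c - c) = -8 + 0 = -8)
w(x) = (-5 + x)/x
w(F(K(2)))*M = ((-5 - 8)/(-8))*385 = -⅛*(-13)*385 = (13/8)*385 = 5005/8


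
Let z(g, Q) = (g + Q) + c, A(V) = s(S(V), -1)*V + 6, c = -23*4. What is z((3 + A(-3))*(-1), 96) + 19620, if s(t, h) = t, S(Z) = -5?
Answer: 19600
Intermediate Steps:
c = -92
A(V) = 6 - 5*V (A(V) = -5*V + 6 = 6 - 5*V)
z(g, Q) = -92 + Q + g (z(g, Q) = (g + Q) - 92 = (Q + g) - 92 = -92 + Q + g)
z((3 + A(-3))*(-1), 96) + 19620 = (-92 + 96 + (3 + (6 - 5*(-3)))*(-1)) + 19620 = (-92 + 96 + (3 + (6 + 15))*(-1)) + 19620 = (-92 + 96 + (3 + 21)*(-1)) + 19620 = (-92 + 96 + 24*(-1)) + 19620 = (-92 + 96 - 24) + 19620 = -20 + 19620 = 19600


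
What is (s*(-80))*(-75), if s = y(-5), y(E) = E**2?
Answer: 150000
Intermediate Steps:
s = 25 (s = (-5)**2 = 25)
(s*(-80))*(-75) = (25*(-80))*(-75) = -2000*(-75) = 150000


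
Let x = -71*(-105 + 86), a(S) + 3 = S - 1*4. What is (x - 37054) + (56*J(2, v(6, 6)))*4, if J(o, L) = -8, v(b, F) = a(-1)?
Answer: -37497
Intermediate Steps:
a(S) = -7 + S (a(S) = -3 + (S - 1*4) = -3 + (S - 4) = -3 + (-4 + S) = -7 + S)
v(b, F) = -8 (v(b, F) = -7 - 1 = -8)
x = 1349 (x = -71*(-19) = 1349)
(x - 37054) + (56*J(2, v(6, 6)))*4 = (1349 - 37054) + (56*(-8))*4 = -35705 - 448*4 = -35705 - 1792 = -37497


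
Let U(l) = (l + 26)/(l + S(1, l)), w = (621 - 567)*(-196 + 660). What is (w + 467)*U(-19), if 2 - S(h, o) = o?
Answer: 178661/2 ≈ 89331.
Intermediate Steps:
S(h, o) = 2 - o
w = 25056 (w = 54*464 = 25056)
U(l) = 13 + l/2 (U(l) = (l + 26)/(l + (2 - l)) = (26 + l)/2 = (26 + l)*(1/2) = 13 + l/2)
(w + 467)*U(-19) = (25056 + 467)*(13 + (1/2)*(-19)) = 25523*(13 - 19/2) = 25523*(7/2) = 178661/2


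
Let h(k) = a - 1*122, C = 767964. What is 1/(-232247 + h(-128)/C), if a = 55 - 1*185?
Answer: -63997/14863111280 ≈ -4.3058e-6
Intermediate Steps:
a = -130 (a = 55 - 185 = -130)
h(k) = -252 (h(k) = -130 - 1*122 = -130 - 122 = -252)
1/(-232247 + h(-128)/C) = 1/(-232247 - 252/767964) = 1/(-232247 - 252*1/767964) = 1/(-232247 - 21/63997) = 1/(-14863111280/63997) = -63997/14863111280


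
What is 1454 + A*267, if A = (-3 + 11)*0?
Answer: 1454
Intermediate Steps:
A = 0 (A = 8*0 = 0)
1454 + A*267 = 1454 + 0*267 = 1454 + 0 = 1454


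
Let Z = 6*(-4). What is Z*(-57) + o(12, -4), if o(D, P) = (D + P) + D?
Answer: 1388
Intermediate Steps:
o(D, P) = P + 2*D
Z = -24
Z*(-57) + o(12, -4) = -24*(-57) + (-4 + 2*12) = 1368 + (-4 + 24) = 1368 + 20 = 1388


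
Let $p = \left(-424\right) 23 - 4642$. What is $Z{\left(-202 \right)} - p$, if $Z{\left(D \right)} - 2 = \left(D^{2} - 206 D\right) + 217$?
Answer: $97029$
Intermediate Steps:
$Z{\left(D \right)} = 219 + D^{2} - 206 D$ ($Z{\left(D \right)} = 2 + \left(\left(D^{2} - 206 D\right) + 217\right) = 2 + \left(217 + D^{2} - 206 D\right) = 219 + D^{2} - 206 D$)
$p = -14394$ ($p = -9752 - 4642 = -14394$)
$Z{\left(-202 \right)} - p = \left(219 + \left(-202\right)^{2} - -41612\right) - -14394 = \left(219 + 40804 + 41612\right) + 14394 = 82635 + 14394 = 97029$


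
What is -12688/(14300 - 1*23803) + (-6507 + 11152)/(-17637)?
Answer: 13818217/12892647 ≈ 1.0718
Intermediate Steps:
-12688/(14300 - 1*23803) + (-6507 + 11152)/(-17637) = -12688/(14300 - 23803) + 4645*(-1/17637) = -12688/(-9503) - 4645/17637 = -12688*(-1/9503) - 4645/17637 = 976/731 - 4645/17637 = 13818217/12892647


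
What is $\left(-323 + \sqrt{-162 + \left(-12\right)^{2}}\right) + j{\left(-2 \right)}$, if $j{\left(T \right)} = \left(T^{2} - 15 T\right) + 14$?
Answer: $-275 + 3 i \sqrt{2} \approx -275.0 + 4.2426 i$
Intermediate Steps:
$j{\left(T \right)} = 14 + T^{2} - 15 T$
$\left(-323 + \sqrt{-162 + \left(-12\right)^{2}}\right) + j{\left(-2 \right)} = \left(-323 + \sqrt{-162 + \left(-12\right)^{2}}\right) + \left(14 + \left(-2\right)^{2} - -30\right) = \left(-323 + \sqrt{-162 + 144}\right) + \left(14 + 4 + 30\right) = \left(-323 + \sqrt{-18}\right) + 48 = \left(-323 + 3 i \sqrt{2}\right) + 48 = -275 + 3 i \sqrt{2}$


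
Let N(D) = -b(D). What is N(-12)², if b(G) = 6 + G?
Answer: 36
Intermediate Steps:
N(D) = -6 - D (N(D) = -(6 + D) = -6 - D)
N(-12)² = (-6 - 1*(-12))² = (-6 + 12)² = 6² = 36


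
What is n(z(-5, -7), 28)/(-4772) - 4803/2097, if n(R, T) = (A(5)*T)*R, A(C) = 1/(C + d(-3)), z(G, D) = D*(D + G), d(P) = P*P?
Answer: -1939351/833907 ≈ -2.3256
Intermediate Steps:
d(P) = P**2
A(C) = 1/(9 + C) (A(C) = 1/(C + (-3)**2) = 1/(C + 9) = 1/(9 + C))
n(R, T) = R*T/14 (n(R, T) = (T/(9 + 5))*R = (T/14)*R = R*T/14)
n(z(-5, -7), 28)/(-4772) - 4803/2097 = ((1/14)*(-7*(-7 - 5))*28)/(-4772) - 4803/2097 = ((1/14)*(-7*(-12))*28)*(-1/4772) - 4803*1/2097 = ((1/14)*84*28)*(-1/4772) - 1601/699 = 168*(-1/4772) - 1601/699 = -42/1193 - 1601/699 = -1939351/833907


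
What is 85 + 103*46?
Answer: 4823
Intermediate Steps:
85 + 103*46 = 85 + 4738 = 4823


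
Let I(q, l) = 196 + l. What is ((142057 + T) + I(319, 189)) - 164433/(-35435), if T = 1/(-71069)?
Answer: 358727650050072/2518330015 ≈ 1.4245e+5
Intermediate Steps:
T = -1/71069 ≈ -1.4071e-5
((142057 + T) + I(319, 189)) - 164433/(-35435) = ((142057 - 1/71069) + (196 + 189)) - 164433/(-35435) = (10095848932/71069 + 385) - 164433*(-1)/35435 = 10123210497/71069 - 1*(-164433/35435) = 10123210497/71069 + 164433/35435 = 358727650050072/2518330015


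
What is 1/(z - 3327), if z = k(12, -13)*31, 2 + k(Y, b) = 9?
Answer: -1/3110 ≈ -0.00032154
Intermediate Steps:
k(Y, b) = 7 (k(Y, b) = -2 + 9 = 7)
z = 217 (z = 7*31 = 217)
1/(z - 3327) = 1/(217 - 3327) = 1/(-3110) = -1/3110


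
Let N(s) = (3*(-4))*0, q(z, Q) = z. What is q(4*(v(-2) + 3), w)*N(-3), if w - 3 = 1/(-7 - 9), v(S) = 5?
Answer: 0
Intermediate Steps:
w = 47/16 (w = 3 + 1/(-7 - 9) = 3 + 1/(-16) = 3 - 1/16 = 47/16 ≈ 2.9375)
N(s) = 0 (N(s) = -12*0 = 0)
q(4*(v(-2) + 3), w)*N(-3) = (4*(5 + 3))*0 = (4*8)*0 = 32*0 = 0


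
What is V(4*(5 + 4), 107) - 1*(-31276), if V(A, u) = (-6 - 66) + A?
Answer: 31240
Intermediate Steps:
V(A, u) = -72 + A
V(4*(5 + 4), 107) - 1*(-31276) = (-72 + 4*(5 + 4)) - 1*(-31276) = (-72 + 4*9) + 31276 = (-72 + 36) + 31276 = -36 + 31276 = 31240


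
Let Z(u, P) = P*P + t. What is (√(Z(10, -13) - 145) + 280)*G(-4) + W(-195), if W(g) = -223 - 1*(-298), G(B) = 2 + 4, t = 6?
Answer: 1755 + 6*√30 ≈ 1787.9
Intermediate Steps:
Z(u, P) = 6 + P² (Z(u, P) = P*P + 6 = P² + 6 = 6 + P²)
G(B) = 6
W(g) = 75 (W(g) = -223 + 298 = 75)
(√(Z(10, -13) - 145) + 280)*G(-4) + W(-195) = (√((6 + (-13)²) - 145) + 280)*6 + 75 = (√((6 + 169) - 145) + 280)*6 + 75 = (√(175 - 145) + 280)*6 + 75 = (√30 + 280)*6 + 75 = (280 + √30)*6 + 75 = (1680 + 6*√30) + 75 = 1755 + 6*√30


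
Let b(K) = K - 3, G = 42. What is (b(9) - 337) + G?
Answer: -289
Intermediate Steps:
b(K) = -3 + K
(b(9) - 337) + G = ((-3 + 9) - 337) + 42 = (6 - 337) + 42 = -331 + 42 = -289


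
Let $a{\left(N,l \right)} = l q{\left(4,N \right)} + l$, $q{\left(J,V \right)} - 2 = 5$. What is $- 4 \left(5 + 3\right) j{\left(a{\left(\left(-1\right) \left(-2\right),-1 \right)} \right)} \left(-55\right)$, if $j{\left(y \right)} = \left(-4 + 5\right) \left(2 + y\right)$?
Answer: $-10560$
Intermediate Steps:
$q{\left(J,V \right)} = 7$ ($q{\left(J,V \right)} = 2 + 5 = 7$)
$a{\left(N,l \right)} = 8 l$ ($a{\left(N,l \right)} = l 7 + l = 7 l + l = 8 l$)
$j{\left(y \right)} = 2 + y$ ($j{\left(y \right)} = 1 \left(2 + y\right) = 2 + y$)
$- 4 \left(5 + 3\right) j{\left(a{\left(\left(-1\right) \left(-2\right),-1 \right)} \right)} \left(-55\right) = - 4 \left(5 + 3\right) \left(2 + 8 \left(-1\right)\right) \left(-55\right) = \left(-4\right) 8 \left(2 - 8\right) \left(-55\right) = \left(-32\right) \left(-6\right) \left(-55\right) = 192 \left(-55\right) = -10560$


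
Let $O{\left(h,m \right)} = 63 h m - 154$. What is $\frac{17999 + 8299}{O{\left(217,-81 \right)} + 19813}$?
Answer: $- \frac{4383}{181282} \approx -0.024178$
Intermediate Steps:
$O{\left(h,m \right)} = -154 + 63 h m$ ($O{\left(h,m \right)} = 63 h m - 154 = -154 + 63 h m$)
$\frac{17999 + 8299}{O{\left(217,-81 \right)} + 19813} = \frac{17999 + 8299}{\left(-154 + 63 \cdot 217 \left(-81\right)\right) + 19813} = \frac{26298}{\left(-154 - 1107351\right) + 19813} = \frac{26298}{-1107505 + 19813} = \frac{26298}{-1087692} = 26298 \left(- \frac{1}{1087692}\right) = - \frac{4383}{181282}$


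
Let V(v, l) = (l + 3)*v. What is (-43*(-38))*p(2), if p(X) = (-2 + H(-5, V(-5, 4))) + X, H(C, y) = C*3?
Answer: -24510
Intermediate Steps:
V(v, l) = v*(3 + l) (V(v, l) = (3 + l)*v = v*(3 + l))
H(C, y) = 3*C
p(X) = -17 + X (p(X) = (-2 + 3*(-5)) + X = (-2 - 15) + X = -17 + X)
(-43*(-38))*p(2) = (-43*(-38))*(-17 + 2) = 1634*(-15) = -24510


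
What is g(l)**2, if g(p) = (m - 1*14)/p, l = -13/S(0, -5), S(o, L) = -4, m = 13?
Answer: 16/169 ≈ 0.094675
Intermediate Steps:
l = 13/4 (l = -13/(-4) = -13*(-1/4) = 13/4 ≈ 3.2500)
g(p) = -1/p (g(p) = (13 - 1*14)/p = (13 - 14)/p = -1/p)
g(l)**2 = (-1/13/4)**2 = (-1*4/13)**2 = (-4/13)**2 = 16/169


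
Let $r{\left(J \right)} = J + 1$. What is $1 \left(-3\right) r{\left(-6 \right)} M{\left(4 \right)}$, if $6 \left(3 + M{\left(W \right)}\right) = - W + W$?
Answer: $-45$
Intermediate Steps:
$r{\left(J \right)} = 1 + J$
$M{\left(W \right)} = -3$ ($M{\left(W \right)} = -3 + \frac{- W + W}{6} = -3 + \frac{1}{6} \cdot 0 = -3 + 0 = -3$)
$1 \left(-3\right) r{\left(-6 \right)} M{\left(4 \right)} = 1 \left(-3\right) \left(1 - 6\right) \left(-3\right) = \left(-3\right) \left(-5\right) \left(-3\right) = 15 \left(-3\right) = -45$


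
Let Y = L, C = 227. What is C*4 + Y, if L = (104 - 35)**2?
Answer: 5669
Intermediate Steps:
L = 4761 (L = 69**2 = 4761)
Y = 4761
C*4 + Y = 227*4 + 4761 = 908 + 4761 = 5669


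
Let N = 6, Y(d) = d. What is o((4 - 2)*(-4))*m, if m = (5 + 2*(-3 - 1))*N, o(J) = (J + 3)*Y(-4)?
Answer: -360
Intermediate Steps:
o(J) = -12 - 4*J (o(J) = (J + 3)*(-4) = (3 + J)*(-4) = -12 - 4*J)
m = -18 (m = (5 + 2*(-3 - 1))*6 = (5 + 2*(-4))*6 = (5 - 8)*6 = -3*6 = -18)
o((4 - 2)*(-4))*m = (-12 - 4*(4 - 2)*(-4))*(-18) = (-12 - 8*(-4))*(-18) = (-12 - 4*(-8))*(-18) = (-12 + 32)*(-18) = 20*(-18) = -360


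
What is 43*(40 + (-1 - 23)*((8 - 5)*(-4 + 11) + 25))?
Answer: -45752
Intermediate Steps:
43*(40 + (-1 - 23)*((8 - 5)*(-4 + 11) + 25)) = 43*(40 - 24*(3*7 + 25)) = 43*(40 - 24*(21 + 25)) = 43*(40 - 24*46) = 43*(40 - 1104) = 43*(-1064) = -45752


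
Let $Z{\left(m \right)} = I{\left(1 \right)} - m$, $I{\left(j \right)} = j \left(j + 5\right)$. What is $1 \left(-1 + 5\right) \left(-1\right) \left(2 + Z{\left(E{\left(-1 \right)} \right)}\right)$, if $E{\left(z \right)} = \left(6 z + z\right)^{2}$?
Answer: $164$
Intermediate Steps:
$I{\left(j \right)} = j \left(5 + j\right)$
$E{\left(z \right)} = 49 z^{2}$ ($E{\left(z \right)} = \left(7 z\right)^{2} = 49 z^{2}$)
$Z{\left(m \right)} = 6 - m$ ($Z{\left(m \right)} = 1 \left(5 + 1\right) - m = 1 \cdot 6 - m = 6 - m$)
$1 \left(-1 + 5\right) \left(-1\right) \left(2 + Z{\left(E{\left(-1 \right)} \right)}\right) = 1 \left(-1 + 5\right) \left(-1\right) \left(2 + \left(6 - 49 \left(-1\right)^{2}\right)\right) = 1 \cdot 4 \left(-1\right) \left(2 + \left(6 - 49 \cdot 1\right)\right) = 4 \left(-1\right) \left(2 + \left(6 - 49\right)\right) = - 4 \left(2 + \left(6 - 49\right)\right) = - 4 \left(2 - 43\right) = \left(-4\right) \left(-41\right) = 164$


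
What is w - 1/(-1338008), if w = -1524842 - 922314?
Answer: -3274314305247/1338008 ≈ -2.4472e+6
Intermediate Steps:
w = -2447156
w - 1/(-1338008) = -2447156 - 1/(-1338008) = -2447156 - 1*(-1/1338008) = -2447156 + 1/1338008 = -3274314305247/1338008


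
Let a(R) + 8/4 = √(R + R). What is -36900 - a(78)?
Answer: -36898 - 2*√39 ≈ -36911.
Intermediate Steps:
a(R) = -2 + √2*√R (a(R) = -2 + √(R + R) = -2 + √(2*R) = -2 + √2*√R)
-36900 - a(78) = -36900 - (-2 + √2*√78) = -36900 - (-2 + 2*√39) = -36900 + (2 - 2*√39) = -36898 - 2*√39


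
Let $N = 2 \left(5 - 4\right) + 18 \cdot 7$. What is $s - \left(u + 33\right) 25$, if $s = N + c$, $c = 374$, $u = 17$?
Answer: $-748$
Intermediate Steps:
$N = 128$ ($N = 2 \cdot 1 + 126 = 2 + 126 = 128$)
$s = 502$ ($s = 128 + 374 = 502$)
$s - \left(u + 33\right) 25 = 502 - \left(17 + 33\right) 25 = 502 - 50 \cdot 25 = 502 - 1250 = -748$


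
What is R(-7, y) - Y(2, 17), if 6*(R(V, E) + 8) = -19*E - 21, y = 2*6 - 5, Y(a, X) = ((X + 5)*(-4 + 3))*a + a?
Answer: 25/3 ≈ 8.3333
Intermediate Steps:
Y(a, X) = a + a*(-5 - X) (Y(a, X) = ((5 + X)*(-1))*a + a = (-5 - X)*a + a = a*(-5 - X) + a = a + a*(-5 - X))
y = 7 (y = 12 - 5 = 7)
R(V, E) = -23/2 - 19*E/6 (R(V, E) = -8 + (-19*E - 21)/6 = -8 + (-21 - 19*E)/6 = -8 + (-7/2 - 19*E/6) = -23/2 - 19*E/6)
R(-7, y) - Y(2, 17) = (-23/2 - 19/6*7) - (-1)*2*(4 + 17) = (-23/2 - 133/6) - (-1)*2*21 = -101/3 - 1*(-42) = -101/3 + 42 = 25/3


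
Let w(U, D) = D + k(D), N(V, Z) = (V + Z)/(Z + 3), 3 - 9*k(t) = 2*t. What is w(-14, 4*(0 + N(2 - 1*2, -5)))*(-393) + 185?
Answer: -9008/3 ≈ -3002.7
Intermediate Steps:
k(t) = 1/3 - 2*t/9
N(V, Z) = (V + Z)/(3 + Z)
w(U, D) = 1/3 + 7*D/9 (w(U, D) = D + (1/3 - 2*D/9) = 1/3 + 7*D/9)
w(-14, 4*(0 + N(2 - 1*2, -5)))*(-393) + 185 = (1/3 + 7*(4*(0 + ((2 - 1*2) - 5)/(3 - 5)))/9)*(-393) + 185 = (1/3 + 7*(4*(0 + ((2 - 2) - 5)/(-2)))/9)*(-393) + 185 = (1/3 + 7*(4*(0 - (0 - 5)/2))/9)*(-393) + 185 = (1/3 + 7*(4*(0 - 1/2*(-5)))/9)*(-393) + 185 = (1/3 + 7*(4*(0 + 5/2))/9)*(-393) + 185 = (1/3 + 7*(4*(5/2))/9)*(-393) + 185 = (1/3 + (7/9)*10)*(-393) + 185 = (1/3 + 70/9)*(-393) + 185 = (73/9)*(-393) + 185 = -9563/3 + 185 = -9008/3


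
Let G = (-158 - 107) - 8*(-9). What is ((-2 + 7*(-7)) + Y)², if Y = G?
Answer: 59536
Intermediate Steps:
G = -193 (G = -265 + 72 = -193)
Y = -193
((-2 + 7*(-7)) + Y)² = ((-2 + 7*(-7)) - 193)² = ((-2 - 49) - 193)² = (-51 - 193)² = (-244)² = 59536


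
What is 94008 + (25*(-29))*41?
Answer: 64283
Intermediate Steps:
94008 + (25*(-29))*41 = 94008 - 725*41 = 94008 - 29725 = 64283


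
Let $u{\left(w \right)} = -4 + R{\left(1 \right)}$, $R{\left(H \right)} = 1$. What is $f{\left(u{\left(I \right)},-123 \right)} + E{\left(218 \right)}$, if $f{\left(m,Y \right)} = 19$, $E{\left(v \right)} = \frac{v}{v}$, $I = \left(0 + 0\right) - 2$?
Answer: $20$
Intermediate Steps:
$I = -2$ ($I = 0 - 2 = -2$)
$E{\left(v \right)} = 1$
$u{\left(w \right)} = -3$ ($u{\left(w \right)} = -4 + 1 = -3$)
$f{\left(u{\left(I \right)},-123 \right)} + E{\left(218 \right)} = 19 + 1 = 20$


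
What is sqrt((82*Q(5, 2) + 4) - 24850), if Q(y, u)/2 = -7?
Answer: I*sqrt(25994) ≈ 161.23*I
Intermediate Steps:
Q(y, u) = -14 (Q(y, u) = 2*(-7) = -14)
sqrt((82*Q(5, 2) + 4) - 24850) = sqrt((82*(-14) + 4) - 24850) = sqrt((-1148 + 4) - 24850) = sqrt(-1144 - 24850) = sqrt(-25994) = I*sqrt(25994)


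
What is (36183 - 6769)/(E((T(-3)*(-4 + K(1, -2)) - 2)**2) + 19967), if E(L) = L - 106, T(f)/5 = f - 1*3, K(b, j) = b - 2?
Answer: 29414/41765 ≈ 0.70427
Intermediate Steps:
K(b, j) = -2 + b
T(f) = -15 + 5*f (T(f) = 5*(f - 1*3) = 5*(f - 3) = 5*(-3 + f) = -15 + 5*f)
E(L) = -106 + L
(36183 - 6769)/(E((T(-3)*(-4 + K(1, -2)) - 2)**2) + 19967) = (36183 - 6769)/((-106 + ((-15 + 5*(-3))*(-4 + (-2 + 1)) - 2)**2) + 19967) = 29414/((-106 + ((-15 - 15)*(-4 - 1) - 2)**2) + 19967) = 29414/((-106 + (-30*(-5) - 2)**2) + 19967) = 29414/((-106 + (150 - 2)**2) + 19967) = 29414/((-106 + 148**2) + 19967) = 29414/((-106 + 21904) + 19967) = 29414/(21798 + 19967) = 29414/41765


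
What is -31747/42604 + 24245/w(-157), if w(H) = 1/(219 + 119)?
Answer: 349131653493/42604 ≈ 8.1948e+6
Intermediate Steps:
w(H) = 1/338
-31747/42604 + 24245/w(-157) = -31747/42604 + 24245/(1/338) = -31747*1/42604 + 24245*338 = -31747/42604 + 8194810 = 349131653493/42604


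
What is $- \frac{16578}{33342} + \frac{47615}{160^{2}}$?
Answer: $\frac{38772751}{28451840} \approx 1.3628$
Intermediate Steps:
$- \frac{16578}{33342} + \frac{47615}{160^{2}} = \left(-16578\right) \frac{1}{33342} + \frac{47615}{25600} = - \frac{2763}{5557} + 47615 \cdot \frac{1}{25600} = - \frac{2763}{5557} + \frac{9523}{5120} = \frac{38772751}{28451840}$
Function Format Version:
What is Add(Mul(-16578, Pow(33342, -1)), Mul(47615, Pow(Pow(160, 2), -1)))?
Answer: Rational(38772751, 28451840) ≈ 1.3628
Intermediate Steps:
Add(Mul(-16578, Pow(33342, -1)), Mul(47615, Pow(Pow(160, 2), -1))) = Add(Mul(-16578, Rational(1, 33342)), Mul(47615, Pow(25600, -1))) = Add(Rational(-2763, 5557), Mul(47615, Rational(1, 25600))) = Add(Rational(-2763, 5557), Rational(9523, 5120)) = Rational(38772751, 28451840)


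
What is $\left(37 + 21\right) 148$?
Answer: $8584$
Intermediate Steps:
$\left(37 + 21\right) 148 = 58 \cdot 148 = 8584$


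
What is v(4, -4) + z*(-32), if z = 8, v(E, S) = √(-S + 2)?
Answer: -256 + √6 ≈ -253.55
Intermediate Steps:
v(E, S) = √(2 - S)
v(4, -4) + z*(-32) = √(2 - 1*(-4)) + 8*(-32) = √(2 + 4) - 256 = √6 - 256 = -256 + √6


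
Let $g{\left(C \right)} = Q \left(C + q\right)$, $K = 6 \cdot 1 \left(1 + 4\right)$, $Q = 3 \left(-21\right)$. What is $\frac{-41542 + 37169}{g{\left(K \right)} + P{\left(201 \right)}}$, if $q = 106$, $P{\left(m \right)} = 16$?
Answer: $\frac{4373}{8552} \approx 0.51134$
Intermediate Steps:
$Q = -63$
$K = 30$ ($K = 6 \cdot 5 = 30$)
$g{\left(C \right)} = -6678 - 63 C$ ($g{\left(C \right)} = - 63 \left(C + 106\right) = - 63 \left(106 + C\right) = -6678 - 63 C$)
$\frac{-41542 + 37169}{g{\left(K \right)} + P{\left(201 \right)}} = \frac{-41542 + 37169}{\left(-6678 - 1890\right) + 16} = - \frac{4373}{\left(-6678 - 1890\right) + 16} = - \frac{4373}{-8568 + 16} = - \frac{4373}{-8552} = \left(-4373\right) \left(- \frac{1}{8552}\right) = \frac{4373}{8552}$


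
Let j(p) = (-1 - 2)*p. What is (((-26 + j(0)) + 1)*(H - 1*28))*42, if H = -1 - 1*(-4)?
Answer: 26250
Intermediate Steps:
j(p) = -3*p
H = 3 (H = -1 + 4 = 3)
(((-26 + j(0)) + 1)*(H - 1*28))*42 = (((-26 - 3*0) + 1)*(3 - 1*28))*42 = (((-26 + 0) + 1)*(3 - 28))*42 = ((-26 + 1)*(-25))*42 = -25*(-25)*42 = 625*42 = 26250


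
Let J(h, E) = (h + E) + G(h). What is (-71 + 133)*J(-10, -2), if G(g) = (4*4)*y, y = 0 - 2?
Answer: -2728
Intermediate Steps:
y = -2
G(g) = -32 (G(g) = (4*4)*(-2) = 16*(-2) = -32)
J(h, E) = -32 + E + h (J(h, E) = (h + E) - 32 = (E + h) - 32 = -32 + E + h)
(-71 + 133)*J(-10, -2) = (-71 + 133)*(-32 - 2 - 10) = 62*(-44) = -2728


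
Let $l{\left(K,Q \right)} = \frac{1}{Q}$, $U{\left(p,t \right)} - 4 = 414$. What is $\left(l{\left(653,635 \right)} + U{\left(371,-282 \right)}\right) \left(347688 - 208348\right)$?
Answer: $\frac{7397031108}{127} \approx 5.8244 \cdot 10^{7}$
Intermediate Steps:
$U{\left(p,t \right)} = 418$ ($U{\left(p,t \right)} = 4 + 414 = 418$)
$\left(l{\left(653,635 \right)} + U{\left(371,-282 \right)}\right) \left(347688 - 208348\right) = \left(\frac{1}{635} + 418\right) \left(347688 - 208348\right) = \left(\frac{1}{635} + 418\right) 139340 = \frac{265431}{635} \cdot 139340 = \frac{7397031108}{127}$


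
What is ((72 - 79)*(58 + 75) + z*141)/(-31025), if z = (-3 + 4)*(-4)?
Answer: 299/6205 ≈ 0.048187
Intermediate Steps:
z = -4 (z = 1*(-4) = -4)
((72 - 79)*(58 + 75) + z*141)/(-31025) = ((72 - 79)*(58 + 75) - 4*141)/(-31025) = (-7*133 - 564)*(-1/31025) = (-931 - 564)*(-1/31025) = -1495*(-1/31025) = 299/6205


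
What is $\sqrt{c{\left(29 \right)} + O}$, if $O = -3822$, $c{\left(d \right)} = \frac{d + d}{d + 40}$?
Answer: $\frac{2 i \sqrt{4548135}}{69} \approx 61.816 i$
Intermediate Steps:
$c{\left(d \right)} = \frac{2 d}{40 + d}$
$\sqrt{c{\left(29 \right)} + O} = \sqrt{2 \cdot 29 \frac{1}{40 + 29} - 3822} = \sqrt{2 \cdot 29 \cdot \frac{1}{69} - 3822} = \sqrt{\frac{58}{69} - 3822} = \sqrt{- \frac{263660}{69}} = \frac{2 i \sqrt{4548135}}{69}$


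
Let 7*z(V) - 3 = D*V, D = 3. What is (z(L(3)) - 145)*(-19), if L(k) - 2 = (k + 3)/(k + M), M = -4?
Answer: 19456/7 ≈ 2779.4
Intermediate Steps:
L(k) = 2 + (3 + k)/(-4 + k) (L(k) = 2 + (k + 3)/(k - 4) = 2 + (3 + k)/(-4 + k))
z(V) = 3/7 + 3*V/7 (z(V) = 3/7 + (3*V)/7 = 3/7 + 3*V/7)
(z(L(3)) - 145)*(-19) = ((3/7 + 3*((-5 + 3*3)/(-4 + 3))/7) - 145)*(-19) = ((3/7 + 3*((-5 + 9)/(-1))/7) - 145)*(-19) = ((3/7 + 3*(-1*4)/7) - 145)*(-19) = ((3/7 + (3/7)*(-4)) - 145)*(-19) = ((3/7 - 12/7) - 145)*(-19) = (-9/7 - 145)*(-19) = -1024/7*(-19) = 19456/7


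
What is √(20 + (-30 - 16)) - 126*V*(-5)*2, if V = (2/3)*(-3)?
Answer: -2520 + I*√26 ≈ -2520.0 + 5.099*I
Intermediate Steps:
V = -2 (V = (2*(⅓))*(-3) = (⅔)*(-3) = -2)
√(20 + (-30 - 16)) - 126*V*(-5)*2 = √(20 + (-30 - 16)) - 126*(-2*(-5))*2 = √(20 - 46) - 1260*2 = √(-26) - 126*20 = I*√26 - 2520 = -2520 + I*√26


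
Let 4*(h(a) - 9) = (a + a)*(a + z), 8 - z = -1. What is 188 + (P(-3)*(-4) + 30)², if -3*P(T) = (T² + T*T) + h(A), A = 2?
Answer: 60256/9 ≈ 6695.1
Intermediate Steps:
z = 9 (z = 8 - 1*(-1) = 8 + 1 = 9)
h(a) = 9 + a*(9 + a)/2 (h(a) = 9 + ((a + a)*(a + 9))/4 = 9 + ((2*a)*(9 + a))/4 = 9 + (2*a*(9 + a))/4 = 9 + a*(9 + a)/2)
P(T) = -20/3 - 2*T²/3 (P(T) = -((T² + T*T) + (9 + (½)*2² + (9/2)*2))/3 = -((T² + T²) + (9 + (½)*4 + 9))/3 = -(2*T² + (9 + 2 + 9))/3 = -(2*T² + 20)/3 = -(20 + 2*T²)/3 = -20/3 - 2*T²/3)
188 + (P(-3)*(-4) + 30)² = 188 + ((-20/3 - ⅔*(-3)²)*(-4) + 30)² = 188 + ((-20/3 - ⅔*9)*(-4) + 30)² = 188 + ((-20/3 - 6)*(-4) + 30)² = 188 + (-38/3*(-4) + 30)² = 188 + (152/3 + 30)² = 188 + (242/3)² = 188 + 58564/9 = 60256/9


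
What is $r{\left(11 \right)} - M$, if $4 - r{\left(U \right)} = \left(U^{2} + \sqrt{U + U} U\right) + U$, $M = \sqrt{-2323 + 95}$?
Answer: $-128 - 11 \sqrt{22} - 2 i \sqrt{557} \approx -179.59 - 47.202 i$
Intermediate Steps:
$M = 2 i \sqrt{557}$ ($M = \sqrt{-2228} = 2 i \sqrt{557} \approx 47.202 i$)
$r{\left(U \right)} = 4 - U - U^{2} - \sqrt{2} U^{\frac{3}{2}}$ ($r{\left(U \right)} = 4 - \left(\left(U^{2} + \sqrt{U + U} U\right) + U\right) = 4 - \left(\left(U^{2} + \sqrt{2 U} U\right) + U\right) = 4 - \left(\left(U^{2} + \sqrt{2} \sqrt{U} U\right) + U\right) = 4 - \left(\left(U^{2} + \sqrt{2} U^{\frac{3}{2}}\right) + U\right) = 4 - \left(U + U^{2} + \sqrt{2} U^{\frac{3}{2}}\right) = 4 - U - U^{2} - \sqrt{2} U^{\frac{3}{2}}$)
$r{\left(11 \right)} - M = \left(4 - 11 - 11^{2} - \sqrt{2} \cdot 11^{\frac{3}{2}}\right) - 2 i \sqrt{557} = \left(4 - 11 - 121 - \sqrt{2} \cdot 11 \sqrt{11}\right) - 2 i \sqrt{557} = \left(4 - 11 - 121 - 11 \sqrt{22}\right) - 2 i \sqrt{557} = \left(-128 - 11 \sqrt{22}\right) - 2 i \sqrt{557} = -128 - 11 \sqrt{22} - 2 i \sqrt{557}$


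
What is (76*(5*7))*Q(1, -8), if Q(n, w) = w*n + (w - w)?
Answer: -21280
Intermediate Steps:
Q(n, w) = n*w (Q(n, w) = n*w + 0 = n*w)
(76*(5*7))*Q(1, -8) = (76*(5*7))*(1*(-8)) = (76*35)*(-8) = 2660*(-8) = -21280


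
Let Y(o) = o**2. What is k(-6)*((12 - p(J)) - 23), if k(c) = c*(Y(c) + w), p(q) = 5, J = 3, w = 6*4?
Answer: 5760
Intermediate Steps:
w = 24
k(c) = c*(24 + c**2) (k(c) = c*(c**2 + 24) = c*(24 + c**2))
k(-6)*((12 - p(J)) - 23) = (-6*(24 + (-6)**2))*((12 - 1*5) - 23) = (-6*(24 + 36))*((12 - 5) - 23) = (-6*60)*(7 - 23) = -360*(-16) = 5760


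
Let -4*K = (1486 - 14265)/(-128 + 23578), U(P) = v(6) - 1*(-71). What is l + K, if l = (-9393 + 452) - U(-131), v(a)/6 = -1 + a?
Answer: -848126821/93800 ≈ -9041.9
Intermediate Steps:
v(a) = -6 + 6*a (v(a) = 6*(-1 + a) = -6 + 6*a)
U(P) = 101 (U(P) = (-6 + 6*6) - 1*(-71) = (-6 + 36) + 71 = 30 + 71 = 101)
K = 12779/93800 (K = -(1486 - 14265)/(4*(-128 + 23578)) = -(-12779)/(4*23450) = -1/4*(-12779/23450) = 12779/93800 ≈ 0.13624)
l = -9042 (l = (-9393 + 452) - 1*101 = -8941 - 101 = -9042)
l + K = -9042 + 12779/93800 = -848126821/93800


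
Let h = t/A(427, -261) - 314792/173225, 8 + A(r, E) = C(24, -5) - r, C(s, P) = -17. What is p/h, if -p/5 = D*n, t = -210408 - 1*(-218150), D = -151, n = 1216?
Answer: -35941776208000/741696967 ≈ -48459.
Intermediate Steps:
t = 7742 (t = -210408 + 218150 = 7742)
A(r, E) = -25 - r (A(r, E) = -8 + (-17 - r) = -25 - r)
p = 918080 (p = -(-755)*1216 = -5*(-183616) = 918080)
h = -741696967/39148850 (h = 7742/(-25 - 1*427) - 314792/173225 = 7742/(-25 - 427) - 314792*1/173225 = 7742/(-452) - 314792/173225 = 7742*(-1/452) - 314792/173225 = -3871/226 - 314792/173225 = -741696967/39148850 ≈ -18.946)
p/h = 918080/(-741696967/39148850) = 918080*(-39148850/741696967) = -35941776208000/741696967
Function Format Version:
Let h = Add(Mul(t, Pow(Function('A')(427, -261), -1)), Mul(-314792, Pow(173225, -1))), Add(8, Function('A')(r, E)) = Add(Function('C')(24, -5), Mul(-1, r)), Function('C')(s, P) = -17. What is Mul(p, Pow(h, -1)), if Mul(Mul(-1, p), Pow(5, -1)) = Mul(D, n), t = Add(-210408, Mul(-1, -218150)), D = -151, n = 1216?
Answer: Rational(-35941776208000, 741696967) ≈ -48459.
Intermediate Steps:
t = 7742 (t = Add(-210408, 218150) = 7742)
Function('A')(r, E) = Add(-25, Mul(-1, r)) (Function('A')(r, E) = Add(-8, Add(-17, Mul(-1, r))) = Add(-25, Mul(-1, r)))
p = 918080 (p = Mul(-5, Mul(-151, 1216)) = Mul(-5, -183616) = 918080)
h = Rational(-741696967, 39148850) (h = Add(Mul(7742, Pow(Add(-25, Mul(-1, 427)), -1)), Mul(-314792, Pow(173225, -1))) = Add(Mul(7742, Pow(Add(-25, -427), -1)), Mul(-314792, Rational(1, 173225))) = Add(Mul(7742, Pow(-452, -1)), Rational(-314792, 173225)) = Add(Mul(7742, Rational(-1, 452)), Rational(-314792, 173225)) = Add(Rational(-3871, 226), Rational(-314792, 173225)) = Rational(-741696967, 39148850) ≈ -18.946)
Mul(p, Pow(h, -1)) = Mul(918080, Pow(Rational(-741696967, 39148850), -1)) = Mul(918080, Rational(-39148850, 741696967)) = Rational(-35941776208000, 741696967)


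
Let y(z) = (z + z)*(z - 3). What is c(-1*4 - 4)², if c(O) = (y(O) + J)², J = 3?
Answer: 1026625681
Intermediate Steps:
y(z) = 2*z*(-3 + z) (y(z) = (2*z)*(-3 + z) = 2*z*(-3 + z))
c(O) = (3 + 2*O*(-3 + O))² (c(O) = (2*O*(-3 + O) + 3)² = (3 + 2*O*(-3 + O))²)
c(-1*4 - 4)² = ((3 + 2*(-1*4 - 4)*(-3 + (-1*4 - 4)))²)² = ((3 + 2*(-4 - 4)*(-3 + (-4 - 4)))²)² = ((3 + 2*(-8)*(-3 - 8))²)² = ((3 + 2*(-8)*(-11))²)² = ((3 + 176)²)² = (179²)² = 32041² = 1026625681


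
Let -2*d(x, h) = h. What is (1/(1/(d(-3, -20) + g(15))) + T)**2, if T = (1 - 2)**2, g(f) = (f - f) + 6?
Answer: 289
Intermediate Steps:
d(x, h) = -h/2
g(f) = 6 (g(f) = 0 + 6 = 6)
T = 1 (T = (-1)**2 = 1)
(1/(1/(d(-3, -20) + g(15))) + T)**2 = (1/(1/(-1/2*(-20) + 6)) + 1)**2 = (1/(1/(10 + 6)) + 1)**2 = (1/(1/16) + 1)**2 = (16 + 1)**2 = 17**2 = 289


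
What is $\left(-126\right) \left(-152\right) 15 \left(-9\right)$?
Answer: $-2585520$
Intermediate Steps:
$\left(-126\right) \left(-152\right) 15 \left(-9\right) = 19152 \left(-135\right) = -2585520$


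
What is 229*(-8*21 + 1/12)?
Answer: -461435/12 ≈ -38453.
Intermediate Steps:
229*(-8*21 + 1/12) = 229*(-168 + 1/12) = 229*(-2015/12) = -461435/12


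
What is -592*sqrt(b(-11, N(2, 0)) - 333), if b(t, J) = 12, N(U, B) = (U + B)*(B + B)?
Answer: -592*I*sqrt(321) ≈ -10607.0*I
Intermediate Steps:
N(U, B) = 2*B*(B + U) (N(U, B) = (B + U)*(2*B) = 2*B*(B + U))
-592*sqrt(b(-11, N(2, 0)) - 333) = -592*sqrt(12 - 333) = -592*I*sqrt(321)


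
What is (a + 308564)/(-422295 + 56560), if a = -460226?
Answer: 151662/365735 ≈ 0.41468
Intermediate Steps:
(a + 308564)/(-422295 + 56560) = (-460226 + 308564)/(-422295 + 56560) = -151662/(-365735) = -151662*(-1/365735) = 151662/365735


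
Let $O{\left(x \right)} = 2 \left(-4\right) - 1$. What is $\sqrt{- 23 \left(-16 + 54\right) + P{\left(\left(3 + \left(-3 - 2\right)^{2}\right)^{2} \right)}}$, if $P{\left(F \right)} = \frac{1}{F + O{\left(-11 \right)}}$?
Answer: $\frac{3 i \sqrt{2333091}}{155} \approx 29.563 i$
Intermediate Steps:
$O{\left(x \right)} = -9$ ($O{\left(x \right)} = -8 - 1 = -9$)
$P{\left(F \right)} = \frac{1}{-9 + F}$ ($P{\left(F \right)} = \frac{1}{F - 9} = \frac{1}{-9 + F}$)
$\sqrt{- 23 \left(-16 + 54\right) + P{\left(\left(3 + \left(-3 - 2\right)^{2}\right)^{2} \right)}} = \sqrt{- 23 \left(-16 + 54\right) + \frac{1}{-9 + \left(3 + \left(-3 - 2\right)^{2}\right)^{2}}} = \sqrt{\left(-23\right) 38 + \frac{1}{-9 + \left(3 + \left(-5\right)^{2}\right)^{2}}} = \sqrt{-874 + \frac{1}{-9 + \left(3 + 25\right)^{2}}} = \sqrt{-874 + \frac{1}{-9 + 28^{2}}} = \sqrt{-874 + \frac{1}{-9 + 784}} = \sqrt{-874 + \frac{1}{775}} = \sqrt{- \frac{677349}{775}} = \frac{3 i \sqrt{2333091}}{155}$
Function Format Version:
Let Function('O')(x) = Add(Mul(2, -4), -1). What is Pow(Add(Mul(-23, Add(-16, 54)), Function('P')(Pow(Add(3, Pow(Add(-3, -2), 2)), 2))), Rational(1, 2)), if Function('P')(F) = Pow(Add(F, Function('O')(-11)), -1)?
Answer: Mul(Rational(3, 155), I, Pow(2333091, Rational(1, 2))) ≈ Mul(29.563, I)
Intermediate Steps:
Function('O')(x) = -9 (Function('O')(x) = Add(-8, -1) = -9)
Function('P')(F) = Pow(Add(-9, F), -1) (Function('P')(F) = Pow(Add(F, -9), -1) = Pow(Add(-9, F), -1))
Pow(Add(Mul(-23, Add(-16, 54)), Function('P')(Pow(Add(3, Pow(Add(-3, -2), 2)), 2))), Rational(1, 2)) = Pow(Add(Mul(-23, Add(-16, 54)), Pow(Add(-9, Pow(Add(3, Pow(Add(-3, -2), 2)), 2)), -1)), Rational(1, 2)) = Pow(Add(Mul(-23, 38), Pow(Add(-9, Pow(Add(3, Pow(-5, 2)), 2)), -1)), Rational(1, 2)) = Pow(Add(-874, Pow(Add(-9, Pow(Add(3, 25), 2)), -1)), Rational(1, 2)) = Pow(Add(-874, Pow(Add(-9, Pow(28, 2)), -1)), Rational(1, 2)) = Pow(Add(-874, Pow(Add(-9, 784), -1)), Rational(1, 2)) = Pow(Add(-874, Pow(775, -1)), Rational(1, 2)) = Pow(Add(-874, Rational(1, 775)), Rational(1, 2)) = Pow(Rational(-677349, 775), Rational(1, 2)) = Mul(Rational(3, 155), I, Pow(2333091, Rational(1, 2)))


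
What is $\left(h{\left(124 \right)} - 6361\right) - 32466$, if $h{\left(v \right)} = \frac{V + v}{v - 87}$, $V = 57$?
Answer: $- \frac{1436418}{37} \approx -38822.0$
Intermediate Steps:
$h{\left(v \right)} = \frac{57 + v}{-87 + v}$ ($h{\left(v \right)} = \frac{57 + v}{v - 87} = \frac{57 + v}{-87 + v}$)
$\left(h{\left(124 \right)} - 6361\right) - 32466 = \left(\frac{57 + 124}{-87 + 124} - 6361\right) - 32466 = \left(\frac{1}{37} \cdot 181 - 6361\right) - 32466 = \left(\frac{181}{37} - 6361\right) - 32466 = - \frac{235176}{37} - 32466 = - \frac{1436418}{37}$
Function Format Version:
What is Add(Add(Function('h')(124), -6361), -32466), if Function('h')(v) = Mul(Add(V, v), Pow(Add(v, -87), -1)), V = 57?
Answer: Rational(-1436418, 37) ≈ -38822.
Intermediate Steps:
Function('h')(v) = Mul(Pow(Add(-87, v), -1), Add(57, v)) (Function('h')(v) = Mul(Add(57, v), Pow(Add(v, -87), -1)) = Mul(Add(57, v), Pow(Add(-87, v), -1)) = Mul(Pow(Add(-87, v), -1), Add(57, v)))
Add(Add(Function('h')(124), -6361), -32466) = Add(Add(Mul(Pow(Add(-87, 124), -1), Add(57, 124)), -6361), -32466) = Add(Add(Mul(Pow(37, -1), 181), -6361), -32466) = Add(Add(Mul(Rational(1, 37), 181), -6361), -32466) = Add(Add(Rational(181, 37), -6361), -32466) = Add(Rational(-235176, 37), -32466) = Rational(-1436418, 37)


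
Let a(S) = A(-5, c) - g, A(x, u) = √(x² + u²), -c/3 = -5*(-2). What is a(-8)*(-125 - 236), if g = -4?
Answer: -1444 - 1805*√37 ≈ -12423.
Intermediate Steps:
c = -30 (c = -(-15)*(-2) = -3*10 = -30)
A(x, u) = √(u² + x²)
a(S) = 4 + 5*√37 (a(S) = √((-30)² + (-5)²) - 1*(-4) = √(900 + 25) + 4 = √925 + 4 = 5*√37 + 4 = 4 + 5*√37)
a(-8)*(-125 - 236) = (4 + 5*√37)*(-125 - 236) = (4 + 5*√37)*(-361) = -1444 - 1805*√37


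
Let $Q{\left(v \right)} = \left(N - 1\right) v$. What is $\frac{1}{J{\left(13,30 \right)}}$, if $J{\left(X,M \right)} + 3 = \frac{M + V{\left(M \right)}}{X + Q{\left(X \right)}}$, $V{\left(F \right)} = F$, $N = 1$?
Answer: $\frac{13}{21} \approx 0.61905$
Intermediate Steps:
$Q{\left(v \right)} = 0$ ($Q{\left(v \right)} = \left(1 - 1\right) v = 0 v = 0$)
$J{\left(X,M \right)} = -3 + \frac{2 M}{X}$ ($J{\left(X,M \right)} = -3 + \frac{M + M}{X + 0} = -3 + \frac{2 M}{X}$)
$\frac{1}{J{\left(13,30 \right)}} = \frac{1}{-3 + 2 \cdot 30 \cdot \frac{1}{13}} = \frac{1}{-3 + \frac{60}{13}} = \frac{1}{\frac{21}{13}} = \frac{13}{21}$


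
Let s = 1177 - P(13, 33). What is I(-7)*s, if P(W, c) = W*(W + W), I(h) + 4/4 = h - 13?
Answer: -17619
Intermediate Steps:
I(h) = -14 + h (I(h) = -1 + (h - 13) = -1 + (-13 + h) = -14 + h)
P(W, c) = 2*W² (P(W, c) = W*(2*W) = 2*W²)
s = 839 (s = 1177 - 2*13² = 1177 - 2*169 = 1177 - 1*338 = 1177 - 338 = 839)
I(-7)*s = (-14 - 7)*839 = -21*839 = -17619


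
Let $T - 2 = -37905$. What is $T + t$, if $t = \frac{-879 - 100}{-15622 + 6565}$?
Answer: $- \frac{343286492}{9057} \approx -37903.0$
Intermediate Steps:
$T = -37903$ ($T = 2 - 37905 = -37903$)
$t = \frac{979}{9057}$ ($t = - \frac{979}{-9057} = \left(-979\right) \left(- \frac{1}{9057}\right) = \frac{979}{9057} \approx 0.10809$)
$T + t = -37903 + \frac{979}{9057} = - \frac{343286492}{9057}$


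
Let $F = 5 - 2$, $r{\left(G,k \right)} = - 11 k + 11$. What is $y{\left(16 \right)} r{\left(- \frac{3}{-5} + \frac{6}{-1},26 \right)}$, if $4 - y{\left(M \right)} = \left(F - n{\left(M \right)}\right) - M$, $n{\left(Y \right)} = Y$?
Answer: $-9075$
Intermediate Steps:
$r{\left(G,k \right)} = 11 - 11 k$
$F = 3$
$y{\left(M \right)} = 1 + 2 M$ ($y{\left(M \right)} = 4 - \left(\left(3 - M\right) - M\right) = 4 - \left(3 - 2 M\right) = 4 + \left(-3 + 2 M\right) = 1 + 2 M$)
$y{\left(16 \right)} r{\left(- \frac{3}{-5} + \frac{6}{-1},26 \right)} = \left(1 + 2 \cdot 16\right) \left(11 - 286\right) = \left(1 + 32\right) \left(11 - 286\right) = 33 \left(-275\right) = -9075$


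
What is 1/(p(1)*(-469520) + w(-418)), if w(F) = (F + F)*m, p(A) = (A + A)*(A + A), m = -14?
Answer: -1/1866376 ≈ -5.3580e-7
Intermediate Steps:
p(A) = 4*A**2 (p(A) = (2*A)*(2*A) = 4*A**2)
w(F) = -28*F (w(F) = (F + F)*(-14) = (2*F)*(-14) = -28*F)
1/(p(1)*(-469520) + w(-418)) = 1/((4*1**2)*(-469520) - 28*(-418)) = 1/((4*1)*(-469520) + 11704) = 1/(4*(-469520) + 11704) = 1/(-1878080 + 11704) = 1/(-1866376) = -1/1866376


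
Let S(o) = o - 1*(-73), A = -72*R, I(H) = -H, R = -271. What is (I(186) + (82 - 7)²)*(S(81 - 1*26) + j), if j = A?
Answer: 106821960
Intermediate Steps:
A = 19512 (A = -72*(-271) = 19512)
j = 19512
S(o) = 73 + o (S(o) = o + 73 = 73 + o)
(I(186) + (82 - 7)²)*(S(81 - 1*26) + j) = (-1*186 + (82 - 7)²)*((73 + (81 - 1*26)) + 19512) = (-186 + 75²)*((73 + (81 - 26)) + 19512) = (-186 + 5625)*((73 + 55) + 19512) = 5439*(128 + 19512) = 5439*19640 = 106821960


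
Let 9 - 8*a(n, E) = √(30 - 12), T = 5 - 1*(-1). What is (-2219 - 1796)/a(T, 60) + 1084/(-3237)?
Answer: -103980028/22659 - 32120*√2/21 ≈ -6752.0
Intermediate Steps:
T = 6 (T = 5 + 1 = 6)
a(n, E) = 9/8 - 3*√2/8 (a(n, E) = 9/8 - √(30 - 12)/8 = 9/8 - 3*√2/8)
(-2219 - 1796)/a(T, 60) + 1084/(-3237) = (-2219 - 1796)/(9/8 - 3*√2/8) + 1084/(-3237) = -4015/(9/8 - 3*√2/8) + 1084*(-1/3237) = -4015/(9/8 - 3*√2/8) - 1084/3237 = -1084/3237 - 4015/(9/8 - 3*√2/8)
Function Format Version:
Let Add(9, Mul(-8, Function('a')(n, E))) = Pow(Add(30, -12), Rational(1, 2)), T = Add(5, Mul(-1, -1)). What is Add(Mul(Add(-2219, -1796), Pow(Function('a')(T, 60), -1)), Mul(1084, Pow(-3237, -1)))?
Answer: Add(Rational(-103980028, 22659), Mul(Rational(-32120, 21), Pow(2, Rational(1, 2)))) ≈ -6752.0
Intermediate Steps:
T = 6 (T = Add(5, 1) = 6)
Function('a')(n, E) = Add(Rational(9, 8), Mul(Rational(-3, 8), Pow(2, Rational(1, 2)))) (Function('a')(n, E) = Add(Rational(9, 8), Mul(Rational(-1, 8), Pow(Add(30, -12), Rational(1, 2)))) = Add(Rational(9, 8), Mul(Rational(-1, 8), Pow(18, Rational(1, 2)))) = Add(Rational(9, 8), Mul(Rational(-1, 8), Mul(3, Pow(2, Rational(1, 2))))) = Add(Rational(9, 8), Mul(Rational(-3, 8), Pow(2, Rational(1, 2)))))
Add(Mul(Add(-2219, -1796), Pow(Function('a')(T, 60), -1)), Mul(1084, Pow(-3237, -1))) = Add(Mul(Add(-2219, -1796), Pow(Add(Rational(9, 8), Mul(Rational(-3, 8), Pow(2, Rational(1, 2)))), -1)), Mul(1084, Pow(-3237, -1))) = Add(Mul(-4015, Pow(Add(Rational(9, 8), Mul(Rational(-3, 8), Pow(2, Rational(1, 2)))), -1)), Mul(1084, Rational(-1, 3237))) = Add(Mul(-4015, Pow(Add(Rational(9, 8), Mul(Rational(-3, 8), Pow(2, Rational(1, 2)))), -1)), Rational(-1084, 3237)) = Add(Rational(-1084, 3237), Mul(-4015, Pow(Add(Rational(9, 8), Mul(Rational(-3, 8), Pow(2, Rational(1, 2)))), -1)))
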